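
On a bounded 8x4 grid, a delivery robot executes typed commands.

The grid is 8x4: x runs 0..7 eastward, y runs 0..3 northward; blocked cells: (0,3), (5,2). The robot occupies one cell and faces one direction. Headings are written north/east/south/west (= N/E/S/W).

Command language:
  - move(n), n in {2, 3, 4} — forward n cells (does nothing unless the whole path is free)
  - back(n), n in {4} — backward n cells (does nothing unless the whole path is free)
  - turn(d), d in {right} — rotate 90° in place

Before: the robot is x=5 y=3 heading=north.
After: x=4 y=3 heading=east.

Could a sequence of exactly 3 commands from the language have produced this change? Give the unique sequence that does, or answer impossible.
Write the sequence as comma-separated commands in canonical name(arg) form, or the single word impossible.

key: order matters: swapping turn(right) and move(3) lands elsewhere
initial: x=5 y=3 heading=north
t=1 turn(right) ⇒ x=5 y=3 heading=east
t=2 back(4) ⇒ x=1 y=3 heading=east
t=3 move(3) ⇒ x=4 y=3 heading=east
uniquely the one of 125 3-step routes that fits.

turn(right), back(4), move(3)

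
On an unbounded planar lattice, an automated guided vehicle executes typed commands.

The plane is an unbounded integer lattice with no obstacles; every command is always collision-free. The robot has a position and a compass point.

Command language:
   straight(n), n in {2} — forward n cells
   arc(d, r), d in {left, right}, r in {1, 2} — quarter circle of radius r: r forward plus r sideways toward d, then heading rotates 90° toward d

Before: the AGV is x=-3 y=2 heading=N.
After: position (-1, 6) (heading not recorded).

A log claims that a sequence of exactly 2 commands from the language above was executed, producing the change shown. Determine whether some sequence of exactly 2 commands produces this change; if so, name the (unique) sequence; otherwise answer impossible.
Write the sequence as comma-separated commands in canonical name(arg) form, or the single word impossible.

straight(2), arc(right, 2)

key: running arc(right, 2) before straight(2) would end elsewhere — order is forced
from: x=-3 y=2 heading=N
1. straight(2) → x=-3 y=4 heading=N
2. arc(right, 2) → x=-1 y=6 heading=E
all 25 alternatives checked — unique.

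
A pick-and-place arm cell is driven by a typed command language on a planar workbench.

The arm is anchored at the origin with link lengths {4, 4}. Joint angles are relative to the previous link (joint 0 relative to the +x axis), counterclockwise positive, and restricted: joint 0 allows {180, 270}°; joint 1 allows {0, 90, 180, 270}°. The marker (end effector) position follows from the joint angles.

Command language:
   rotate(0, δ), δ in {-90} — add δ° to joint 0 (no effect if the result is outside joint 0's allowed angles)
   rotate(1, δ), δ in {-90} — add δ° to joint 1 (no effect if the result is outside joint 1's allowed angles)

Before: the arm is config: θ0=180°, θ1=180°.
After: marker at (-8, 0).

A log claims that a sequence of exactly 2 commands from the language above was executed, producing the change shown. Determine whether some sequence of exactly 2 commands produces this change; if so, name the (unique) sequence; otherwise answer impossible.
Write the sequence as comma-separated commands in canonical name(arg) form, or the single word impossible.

from: config: θ0=180°, θ1=180°
t=1 rotate(1, -90) ⇒ config: θ0=180°, θ1=90°
t=2 rotate(1, -90) ⇒ config: θ0=180°, θ1=0°
uniquely the one of 4 2-step routes that fits.

rotate(1, -90), rotate(1, -90)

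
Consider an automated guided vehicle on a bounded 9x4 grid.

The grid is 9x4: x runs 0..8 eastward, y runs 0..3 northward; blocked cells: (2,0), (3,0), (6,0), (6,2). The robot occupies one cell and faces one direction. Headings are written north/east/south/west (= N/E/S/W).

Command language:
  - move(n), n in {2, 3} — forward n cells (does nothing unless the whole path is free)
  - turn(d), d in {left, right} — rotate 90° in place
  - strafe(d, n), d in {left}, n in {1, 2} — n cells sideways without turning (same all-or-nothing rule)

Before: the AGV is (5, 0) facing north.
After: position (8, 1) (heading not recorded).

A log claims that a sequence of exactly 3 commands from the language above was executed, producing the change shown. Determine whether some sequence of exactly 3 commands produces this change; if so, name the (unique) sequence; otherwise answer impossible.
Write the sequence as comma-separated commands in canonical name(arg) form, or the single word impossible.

turn(right), strafe(left, 1), move(3)

key: running move(3) before turn(right) would end elsewhere — order is forced
t0: (5, 0) facing north
t=1 turn(right) ⇒ (5, 0) facing east
t=2 strafe(left, 1) ⇒ (5, 1) facing east
t=3 move(3) ⇒ (8, 1) facing east
all 216 alternatives checked — unique.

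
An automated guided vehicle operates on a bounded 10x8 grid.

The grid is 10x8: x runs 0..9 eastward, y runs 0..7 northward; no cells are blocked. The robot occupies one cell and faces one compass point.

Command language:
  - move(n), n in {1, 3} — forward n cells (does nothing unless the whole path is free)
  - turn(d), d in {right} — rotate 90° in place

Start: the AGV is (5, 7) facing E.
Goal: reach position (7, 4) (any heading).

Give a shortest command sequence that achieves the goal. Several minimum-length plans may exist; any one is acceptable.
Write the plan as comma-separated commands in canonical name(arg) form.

move(1), move(1), turn(right), move(3)

begin: (5, 7) facing E
step 1 (move(1)): (6, 7) facing E
step 2 (move(1)): (7, 7) facing E
step 3 (turn(right)): (7, 7) facing S
step 4 (move(3)): (7, 4) facing S
no 3-step plan works, so 4 is optimal.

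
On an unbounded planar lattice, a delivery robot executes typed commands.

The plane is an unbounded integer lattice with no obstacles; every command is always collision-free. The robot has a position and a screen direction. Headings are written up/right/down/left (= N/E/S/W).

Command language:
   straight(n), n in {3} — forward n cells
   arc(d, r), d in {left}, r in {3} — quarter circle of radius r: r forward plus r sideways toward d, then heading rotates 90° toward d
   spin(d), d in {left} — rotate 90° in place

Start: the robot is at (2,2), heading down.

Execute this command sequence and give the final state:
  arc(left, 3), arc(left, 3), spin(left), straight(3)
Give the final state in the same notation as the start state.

begin: at (2,2), heading down
[1] after arc(left, 3): at (5,-1), heading right
[2] after arc(left, 3): at (8,2), heading up
[3] after spin(left): at (8,2), heading left
[4] after straight(3): at (5,2), heading left

at (5,2), heading left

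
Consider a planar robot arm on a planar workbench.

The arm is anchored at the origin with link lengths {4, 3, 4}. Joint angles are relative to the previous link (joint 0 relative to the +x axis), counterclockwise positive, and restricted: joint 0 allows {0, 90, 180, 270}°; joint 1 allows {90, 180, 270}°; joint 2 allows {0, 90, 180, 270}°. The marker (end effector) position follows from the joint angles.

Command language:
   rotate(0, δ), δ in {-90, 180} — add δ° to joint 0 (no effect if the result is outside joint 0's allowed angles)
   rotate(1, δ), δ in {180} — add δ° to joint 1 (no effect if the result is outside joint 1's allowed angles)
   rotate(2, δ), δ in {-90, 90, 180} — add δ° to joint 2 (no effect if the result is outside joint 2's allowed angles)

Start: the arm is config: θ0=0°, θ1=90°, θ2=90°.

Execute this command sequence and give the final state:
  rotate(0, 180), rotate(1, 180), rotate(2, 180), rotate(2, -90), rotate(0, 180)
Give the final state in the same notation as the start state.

config: θ0=0°, θ1=270°, θ2=180°

from: config: θ0=0°, θ1=90°, θ2=90°
1. rotate(0, 180) → config: θ0=180°, θ1=90°, θ2=90°
2. rotate(1, 180) → config: θ0=180°, θ1=270°, θ2=90°
3. rotate(2, 180) → config: θ0=180°, θ1=270°, θ2=270°
4. rotate(2, -90) → config: θ0=180°, θ1=270°, θ2=180°
5. rotate(0, 180) → config: θ0=0°, θ1=270°, θ2=180°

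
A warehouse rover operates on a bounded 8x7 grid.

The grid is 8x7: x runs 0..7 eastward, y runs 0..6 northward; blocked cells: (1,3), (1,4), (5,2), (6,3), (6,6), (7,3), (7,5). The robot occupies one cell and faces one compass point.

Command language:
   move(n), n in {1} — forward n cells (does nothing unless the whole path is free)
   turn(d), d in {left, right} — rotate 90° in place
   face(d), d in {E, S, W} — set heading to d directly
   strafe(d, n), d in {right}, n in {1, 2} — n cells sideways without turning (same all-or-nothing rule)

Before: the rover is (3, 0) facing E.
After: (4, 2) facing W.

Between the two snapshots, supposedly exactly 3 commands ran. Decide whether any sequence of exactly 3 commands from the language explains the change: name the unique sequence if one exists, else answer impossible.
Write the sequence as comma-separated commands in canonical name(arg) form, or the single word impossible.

key: order matters: swapping move(1) and strafe(right, 2) lands elsewhere
from: (3, 0) facing E
t=1 move(1) ⇒ (4, 0) facing E
t=2 face(W) ⇒ (4, 0) facing W
t=3 strafe(right, 2) ⇒ (4, 2) facing W
no other 3-command option fits: unique.

move(1), face(W), strafe(right, 2)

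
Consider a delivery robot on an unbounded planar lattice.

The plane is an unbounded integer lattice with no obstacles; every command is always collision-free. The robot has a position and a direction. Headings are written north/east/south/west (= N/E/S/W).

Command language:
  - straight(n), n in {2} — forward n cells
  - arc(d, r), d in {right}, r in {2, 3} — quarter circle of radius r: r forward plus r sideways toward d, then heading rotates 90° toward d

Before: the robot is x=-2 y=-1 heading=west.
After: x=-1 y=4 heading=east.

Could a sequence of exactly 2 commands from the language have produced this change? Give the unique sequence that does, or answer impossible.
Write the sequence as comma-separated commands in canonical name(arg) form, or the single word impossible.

key: cell and facing (now E) both changed — the 2 commands mix motion and turning
begin: x=-2 y=-1 heading=west
step 1 (arc(right, 2)): x=-4 y=1 heading=north
step 2 (arc(right, 3)): x=-1 y=4 heading=east
all 9 alternatives checked — unique.

arc(right, 2), arc(right, 3)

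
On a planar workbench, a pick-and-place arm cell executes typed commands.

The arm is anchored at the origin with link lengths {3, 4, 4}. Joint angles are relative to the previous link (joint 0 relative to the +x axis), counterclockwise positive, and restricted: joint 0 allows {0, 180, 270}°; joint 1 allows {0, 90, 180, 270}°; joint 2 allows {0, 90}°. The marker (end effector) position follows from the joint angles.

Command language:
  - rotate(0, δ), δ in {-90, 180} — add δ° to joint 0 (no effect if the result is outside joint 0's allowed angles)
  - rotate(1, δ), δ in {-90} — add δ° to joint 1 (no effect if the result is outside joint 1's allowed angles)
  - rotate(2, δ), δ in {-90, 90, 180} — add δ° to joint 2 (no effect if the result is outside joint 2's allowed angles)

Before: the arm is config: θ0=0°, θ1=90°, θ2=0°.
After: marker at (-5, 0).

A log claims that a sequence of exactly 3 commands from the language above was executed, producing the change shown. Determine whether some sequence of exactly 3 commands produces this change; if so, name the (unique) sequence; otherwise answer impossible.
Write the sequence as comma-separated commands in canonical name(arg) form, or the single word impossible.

begin: config: θ0=0°, θ1=90°, θ2=0°
1. rotate(1, -90) → config: θ0=0°, θ1=0°, θ2=0°
2. rotate(1, -90) → config: θ0=0°, θ1=270°, θ2=0°
3. rotate(1, -90) → config: θ0=0°, θ1=180°, θ2=0°
no rival 3-sequence matches.

rotate(1, -90), rotate(1, -90), rotate(1, -90)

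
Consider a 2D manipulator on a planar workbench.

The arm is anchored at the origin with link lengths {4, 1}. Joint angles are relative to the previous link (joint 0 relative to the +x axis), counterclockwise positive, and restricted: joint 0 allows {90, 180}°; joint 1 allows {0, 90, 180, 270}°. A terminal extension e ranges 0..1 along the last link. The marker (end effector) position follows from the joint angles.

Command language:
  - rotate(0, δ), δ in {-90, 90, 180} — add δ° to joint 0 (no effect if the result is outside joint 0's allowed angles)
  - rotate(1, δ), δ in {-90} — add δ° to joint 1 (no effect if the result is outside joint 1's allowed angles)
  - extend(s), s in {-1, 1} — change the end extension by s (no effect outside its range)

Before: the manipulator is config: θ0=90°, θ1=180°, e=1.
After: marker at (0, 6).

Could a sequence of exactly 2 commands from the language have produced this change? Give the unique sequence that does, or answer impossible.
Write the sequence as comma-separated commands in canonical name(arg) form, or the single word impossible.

initial: config: θ0=90°, θ1=180°, e=1
1. rotate(1, -90) → config: θ0=90°, θ1=90°, e=1
2. rotate(1, -90) → config: θ0=90°, θ1=0°, e=1
no other 2-command option fits: unique.

rotate(1, -90), rotate(1, -90)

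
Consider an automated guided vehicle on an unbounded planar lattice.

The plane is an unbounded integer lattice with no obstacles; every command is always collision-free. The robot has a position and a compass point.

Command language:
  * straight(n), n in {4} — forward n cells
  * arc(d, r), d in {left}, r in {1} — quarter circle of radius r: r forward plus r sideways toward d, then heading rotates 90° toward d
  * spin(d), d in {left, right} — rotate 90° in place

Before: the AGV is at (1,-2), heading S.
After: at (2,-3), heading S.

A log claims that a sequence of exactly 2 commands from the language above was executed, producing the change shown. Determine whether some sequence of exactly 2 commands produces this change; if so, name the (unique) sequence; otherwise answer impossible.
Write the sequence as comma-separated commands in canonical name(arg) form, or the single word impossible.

key: still facing S at the end — net rotation zero over 2 steps
initial: at (1,-2), heading S
1. arc(left, 1) → at (2,-3), heading E
2. spin(right) → at (2,-3), heading S
no other 2-command option fits: unique.

arc(left, 1), spin(right)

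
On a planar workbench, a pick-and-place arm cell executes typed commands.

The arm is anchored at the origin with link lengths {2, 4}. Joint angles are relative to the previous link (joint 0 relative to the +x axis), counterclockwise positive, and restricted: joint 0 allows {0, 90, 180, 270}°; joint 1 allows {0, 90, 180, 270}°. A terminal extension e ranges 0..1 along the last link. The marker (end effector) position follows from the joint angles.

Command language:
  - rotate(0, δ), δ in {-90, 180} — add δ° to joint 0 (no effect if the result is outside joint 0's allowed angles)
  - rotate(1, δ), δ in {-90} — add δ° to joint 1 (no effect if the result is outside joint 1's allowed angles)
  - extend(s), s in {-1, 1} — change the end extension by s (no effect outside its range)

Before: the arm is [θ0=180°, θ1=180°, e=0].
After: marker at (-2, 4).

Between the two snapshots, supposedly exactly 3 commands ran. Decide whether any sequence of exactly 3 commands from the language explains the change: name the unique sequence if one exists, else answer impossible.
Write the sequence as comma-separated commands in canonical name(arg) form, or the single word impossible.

rotate(1, -90), rotate(1, -90), rotate(1, -90)

initial: [θ0=180°, θ1=180°, e=0]
step 1 (rotate(1, -90)): [θ0=180°, θ1=90°, e=0]
step 2 (rotate(1, -90)): [θ0=180°, θ1=0°, e=0]
step 3 (rotate(1, -90)): [θ0=180°, θ1=270°, e=0]
no other 3-command option fits: unique.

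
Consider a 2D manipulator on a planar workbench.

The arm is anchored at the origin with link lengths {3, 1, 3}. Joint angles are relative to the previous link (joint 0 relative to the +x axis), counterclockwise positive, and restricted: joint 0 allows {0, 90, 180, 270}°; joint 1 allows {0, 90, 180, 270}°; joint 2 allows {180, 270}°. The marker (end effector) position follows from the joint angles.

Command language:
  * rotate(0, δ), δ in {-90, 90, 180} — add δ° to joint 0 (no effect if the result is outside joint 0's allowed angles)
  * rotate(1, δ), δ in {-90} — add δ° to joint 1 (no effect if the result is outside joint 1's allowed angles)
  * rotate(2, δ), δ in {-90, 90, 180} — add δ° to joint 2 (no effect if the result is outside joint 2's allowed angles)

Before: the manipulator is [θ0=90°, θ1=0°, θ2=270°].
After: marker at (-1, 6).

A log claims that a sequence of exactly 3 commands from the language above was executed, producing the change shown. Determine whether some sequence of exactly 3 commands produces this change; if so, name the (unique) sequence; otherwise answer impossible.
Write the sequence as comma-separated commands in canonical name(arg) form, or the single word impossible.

rotate(1, -90), rotate(1, -90), rotate(1, -90)

t0: [θ0=90°, θ1=0°, θ2=270°]
1. rotate(1, -90) → [θ0=90°, θ1=270°, θ2=270°]
2. rotate(1, -90) → [θ0=90°, θ1=180°, θ2=270°]
3. rotate(1, -90) → [θ0=90°, θ1=90°, θ2=270°]
all 343 alternatives checked — unique.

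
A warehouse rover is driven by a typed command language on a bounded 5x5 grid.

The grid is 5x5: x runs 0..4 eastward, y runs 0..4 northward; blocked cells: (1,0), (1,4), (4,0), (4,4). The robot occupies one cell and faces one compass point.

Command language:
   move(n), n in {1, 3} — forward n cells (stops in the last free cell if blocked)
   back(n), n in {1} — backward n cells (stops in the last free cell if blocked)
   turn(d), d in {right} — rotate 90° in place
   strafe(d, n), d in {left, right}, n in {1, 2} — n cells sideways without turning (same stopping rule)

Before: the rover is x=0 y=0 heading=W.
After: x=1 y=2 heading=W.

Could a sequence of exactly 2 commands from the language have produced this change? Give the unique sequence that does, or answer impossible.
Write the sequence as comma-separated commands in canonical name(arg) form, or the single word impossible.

key: order matters: swapping strafe(right, 2) and back(1) lands elsewhere
begin: x=0 y=0 heading=W
[1] after strafe(right, 2): x=0 y=2 heading=W
[2] after back(1): x=1 y=2 heading=W
uniquely the one of 64 2-step routes that fits.

strafe(right, 2), back(1)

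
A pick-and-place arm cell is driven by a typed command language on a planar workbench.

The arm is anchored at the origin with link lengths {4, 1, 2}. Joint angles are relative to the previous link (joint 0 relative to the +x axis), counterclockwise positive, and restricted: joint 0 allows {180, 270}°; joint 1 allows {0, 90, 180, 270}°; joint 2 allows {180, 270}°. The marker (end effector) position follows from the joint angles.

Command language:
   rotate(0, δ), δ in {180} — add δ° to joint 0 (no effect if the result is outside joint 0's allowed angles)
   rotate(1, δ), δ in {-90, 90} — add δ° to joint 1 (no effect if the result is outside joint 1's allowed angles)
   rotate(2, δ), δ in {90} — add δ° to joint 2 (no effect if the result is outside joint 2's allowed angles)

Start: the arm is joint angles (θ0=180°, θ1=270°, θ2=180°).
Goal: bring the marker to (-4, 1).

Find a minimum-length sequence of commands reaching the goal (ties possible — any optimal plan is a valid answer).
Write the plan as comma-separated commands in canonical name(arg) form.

rotate(1, 90), rotate(1, 90)

t0: joint angles (θ0=180°, θ1=270°, θ2=180°)
t=1 rotate(1, 90) ⇒ joint angles (θ0=180°, θ1=0°, θ2=180°)
t=2 rotate(1, 90) ⇒ joint angles (θ0=180°, θ1=90°, θ2=180°)
minimal: 2 command(s), checked below 2.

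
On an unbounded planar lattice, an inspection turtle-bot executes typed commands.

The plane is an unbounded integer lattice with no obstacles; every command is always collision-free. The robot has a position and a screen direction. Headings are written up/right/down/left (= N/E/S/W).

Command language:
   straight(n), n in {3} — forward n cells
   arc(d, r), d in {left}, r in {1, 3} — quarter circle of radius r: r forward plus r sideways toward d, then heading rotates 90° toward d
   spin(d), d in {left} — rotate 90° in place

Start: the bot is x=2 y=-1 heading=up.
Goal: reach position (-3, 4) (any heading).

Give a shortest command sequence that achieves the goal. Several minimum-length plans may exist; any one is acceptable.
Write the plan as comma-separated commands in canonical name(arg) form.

start: x=2 y=-1 heading=up
step 1 (straight(3)): x=2 y=2 heading=up
step 2 (straight(3)): x=2 y=5 heading=up
step 3 (arc(left, 3)): x=-1 y=8 heading=left
step 4 (arc(left, 3)): x=-4 y=5 heading=down
step 5 (arc(left, 1)): x=-3 y=4 heading=right
no 4-step plan works, so 5 is optimal.

straight(3), straight(3), arc(left, 3), arc(left, 3), arc(left, 1)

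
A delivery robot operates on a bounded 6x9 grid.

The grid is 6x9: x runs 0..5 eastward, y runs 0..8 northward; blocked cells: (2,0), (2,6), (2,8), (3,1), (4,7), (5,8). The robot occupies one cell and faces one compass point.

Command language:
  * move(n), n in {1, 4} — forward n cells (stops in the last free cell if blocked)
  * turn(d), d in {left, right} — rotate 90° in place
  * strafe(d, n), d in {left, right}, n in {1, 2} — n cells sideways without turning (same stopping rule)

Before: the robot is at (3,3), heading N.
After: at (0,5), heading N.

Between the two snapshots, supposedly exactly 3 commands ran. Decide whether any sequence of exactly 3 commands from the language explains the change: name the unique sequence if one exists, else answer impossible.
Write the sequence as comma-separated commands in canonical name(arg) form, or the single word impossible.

key: heading stays N — no command in the sequence turns
initial: at (3,3), heading N
t=1 strafe(left, 1) ⇒ at (2,3), heading N
t=2 move(4) ⇒ at (2,5), heading N
t=3 strafe(left, 2) ⇒ at (0,5), heading N
uniquely the one of 512 3-step routes that fits.

strafe(left, 1), move(4), strafe(left, 2)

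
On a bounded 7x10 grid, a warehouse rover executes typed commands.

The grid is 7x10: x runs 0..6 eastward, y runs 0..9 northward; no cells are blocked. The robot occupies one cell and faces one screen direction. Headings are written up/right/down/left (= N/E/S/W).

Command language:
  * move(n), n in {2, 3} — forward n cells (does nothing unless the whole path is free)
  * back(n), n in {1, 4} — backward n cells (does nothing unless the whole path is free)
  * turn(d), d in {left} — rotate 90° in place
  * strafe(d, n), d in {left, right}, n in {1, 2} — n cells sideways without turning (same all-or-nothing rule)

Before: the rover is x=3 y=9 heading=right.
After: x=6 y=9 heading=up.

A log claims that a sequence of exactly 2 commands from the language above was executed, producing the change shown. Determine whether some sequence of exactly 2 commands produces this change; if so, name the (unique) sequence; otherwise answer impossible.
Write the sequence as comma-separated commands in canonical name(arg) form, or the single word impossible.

key: order matters: swapping move(3) and turn(left) lands elsewhere
initial: x=3 y=9 heading=right
1. move(3) → x=6 y=9 heading=right
2. turn(left) → x=6 y=9 heading=up
no rival 2-sequence matches.

move(3), turn(left)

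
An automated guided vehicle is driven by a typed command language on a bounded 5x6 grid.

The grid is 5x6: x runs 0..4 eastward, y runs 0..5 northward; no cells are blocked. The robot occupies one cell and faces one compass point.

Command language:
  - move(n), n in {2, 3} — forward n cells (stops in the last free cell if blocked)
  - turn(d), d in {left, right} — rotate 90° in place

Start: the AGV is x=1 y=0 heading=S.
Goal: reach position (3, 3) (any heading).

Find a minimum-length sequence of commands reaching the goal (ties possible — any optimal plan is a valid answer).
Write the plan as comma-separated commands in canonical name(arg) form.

initial: x=1 y=0 heading=S
1. turn(left) → x=1 y=0 heading=E
2. move(2) → x=3 y=0 heading=E
3. turn(left) → x=3 y=0 heading=N
4. move(3) → x=3 y=3 heading=N
minimal: 4 command(s), checked below 4.

turn(left), move(2), turn(left), move(3)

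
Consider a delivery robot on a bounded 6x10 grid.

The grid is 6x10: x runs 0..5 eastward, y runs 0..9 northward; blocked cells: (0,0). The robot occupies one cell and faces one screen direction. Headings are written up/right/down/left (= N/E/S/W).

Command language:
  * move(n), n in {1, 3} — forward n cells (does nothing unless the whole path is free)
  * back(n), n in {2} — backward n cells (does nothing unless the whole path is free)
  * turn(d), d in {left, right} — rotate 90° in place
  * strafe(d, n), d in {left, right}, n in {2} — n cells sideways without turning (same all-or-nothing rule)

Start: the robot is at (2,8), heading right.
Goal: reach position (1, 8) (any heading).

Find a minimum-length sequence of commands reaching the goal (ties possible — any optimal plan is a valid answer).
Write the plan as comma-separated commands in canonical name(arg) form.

initial: at (2,8), heading right
t=1 move(1) ⇒ at (3,8), heading right
t=2 back(2) ⇒ at (1,8), heading right
nothing shorter than 2 reaches the goal.

move(1), back(2)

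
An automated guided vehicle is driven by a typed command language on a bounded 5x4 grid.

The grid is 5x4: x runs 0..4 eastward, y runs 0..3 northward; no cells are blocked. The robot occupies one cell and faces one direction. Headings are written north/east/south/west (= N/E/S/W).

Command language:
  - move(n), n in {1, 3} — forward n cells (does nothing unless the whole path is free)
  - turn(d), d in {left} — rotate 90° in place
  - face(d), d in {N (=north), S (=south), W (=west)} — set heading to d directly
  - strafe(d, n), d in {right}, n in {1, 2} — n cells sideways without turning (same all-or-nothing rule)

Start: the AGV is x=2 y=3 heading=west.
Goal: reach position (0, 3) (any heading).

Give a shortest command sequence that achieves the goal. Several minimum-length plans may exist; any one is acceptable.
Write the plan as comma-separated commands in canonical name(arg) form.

face(S), strafe(right, 2)

begin: x=2 y=3 heading=west
step 1 (face(S)): x=2 y=3 heading=south
step 2 (strafe(right, 2)): x=0 y=3 heading=south
minimal: 2 command(s), checked below 2.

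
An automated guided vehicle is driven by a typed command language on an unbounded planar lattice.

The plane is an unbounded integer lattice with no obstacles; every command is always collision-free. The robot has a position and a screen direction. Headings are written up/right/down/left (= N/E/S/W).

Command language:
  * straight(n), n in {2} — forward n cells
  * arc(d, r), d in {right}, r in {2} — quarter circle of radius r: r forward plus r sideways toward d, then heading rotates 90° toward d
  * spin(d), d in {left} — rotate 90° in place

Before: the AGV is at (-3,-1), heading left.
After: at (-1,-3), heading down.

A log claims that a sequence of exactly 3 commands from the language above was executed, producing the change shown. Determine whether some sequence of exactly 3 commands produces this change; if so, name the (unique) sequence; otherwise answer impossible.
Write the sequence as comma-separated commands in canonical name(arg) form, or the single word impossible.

key: position moved to (-1,-3) AND the heading swung to S — translation plus rotation needed
start: at (-3,-1), heading left
t=1 spin(left) ⇒ at (-3,-1), heading down
t=2 spin(left) ⇒ at (-3,-1), heading right
t=3 arc(right, 2) ⇒ at (-1,-3), heading down
all 27 alternatives checked — unique.

spin(left), spin(left), arc(right, 2)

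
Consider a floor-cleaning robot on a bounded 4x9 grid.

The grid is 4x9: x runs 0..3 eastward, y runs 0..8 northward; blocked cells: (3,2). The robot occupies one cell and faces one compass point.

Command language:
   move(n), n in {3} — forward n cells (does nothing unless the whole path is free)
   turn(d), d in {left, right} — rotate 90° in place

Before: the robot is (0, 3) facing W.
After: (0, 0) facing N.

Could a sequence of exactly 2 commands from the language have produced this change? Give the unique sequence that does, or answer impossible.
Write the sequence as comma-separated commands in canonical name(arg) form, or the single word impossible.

impossible

every 2-command combo misses the target.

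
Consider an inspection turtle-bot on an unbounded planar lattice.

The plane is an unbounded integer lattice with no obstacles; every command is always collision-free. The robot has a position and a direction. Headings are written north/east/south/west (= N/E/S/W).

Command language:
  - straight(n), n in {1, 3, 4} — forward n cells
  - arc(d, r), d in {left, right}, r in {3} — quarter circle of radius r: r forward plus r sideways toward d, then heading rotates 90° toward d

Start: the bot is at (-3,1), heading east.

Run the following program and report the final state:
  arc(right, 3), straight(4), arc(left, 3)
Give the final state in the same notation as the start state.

from: at (-3,1), heading east
step 1 (arc(right, 3)): at (0,-2), heading south
step 2 (straight(4)): at (0,-6), heading south
step 3 (arc(left, 3)): at (3,-9), heading east

at (3,-9), heading east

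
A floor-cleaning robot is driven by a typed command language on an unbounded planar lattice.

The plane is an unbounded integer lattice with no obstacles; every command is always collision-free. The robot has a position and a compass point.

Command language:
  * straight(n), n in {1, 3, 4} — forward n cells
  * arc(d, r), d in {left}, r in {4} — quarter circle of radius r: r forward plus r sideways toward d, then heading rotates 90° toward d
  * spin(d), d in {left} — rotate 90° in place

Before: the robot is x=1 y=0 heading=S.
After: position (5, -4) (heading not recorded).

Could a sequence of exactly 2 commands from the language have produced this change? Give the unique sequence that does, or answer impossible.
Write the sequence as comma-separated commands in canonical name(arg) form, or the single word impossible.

key: order matters: swapping arc(left, 4) and spin(left) lands elsewhere
begin: x=1 y=0 heading=S
t=1 arc(left, 4) ⇒ x=5 y=-4 heading=E
t=2 spin(left) ⇒ x=5 y=-4 heading=N
no rival 2-sequence matches.

arc(left, 4), spin(left)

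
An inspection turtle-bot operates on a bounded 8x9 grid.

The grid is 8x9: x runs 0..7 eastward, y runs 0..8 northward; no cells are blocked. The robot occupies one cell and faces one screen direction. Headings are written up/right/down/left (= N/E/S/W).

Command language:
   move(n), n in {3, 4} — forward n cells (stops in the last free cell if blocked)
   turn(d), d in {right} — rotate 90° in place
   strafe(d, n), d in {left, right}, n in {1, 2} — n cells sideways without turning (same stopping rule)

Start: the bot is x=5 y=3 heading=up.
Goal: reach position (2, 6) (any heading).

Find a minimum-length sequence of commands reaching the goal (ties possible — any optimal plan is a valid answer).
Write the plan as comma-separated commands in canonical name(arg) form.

strafe(left, 1), move(3), strafe(left, 2)

begin: x=5 y=3 heading=up
[1] after strafe(left, 1): x=4 y=3 heading=up
[2] after move(3): x=4 y=6 heading=up
[3] after strafe(left, 2): x=2 y=6 heading=up
no 2-step plan works, so 3 is optimal.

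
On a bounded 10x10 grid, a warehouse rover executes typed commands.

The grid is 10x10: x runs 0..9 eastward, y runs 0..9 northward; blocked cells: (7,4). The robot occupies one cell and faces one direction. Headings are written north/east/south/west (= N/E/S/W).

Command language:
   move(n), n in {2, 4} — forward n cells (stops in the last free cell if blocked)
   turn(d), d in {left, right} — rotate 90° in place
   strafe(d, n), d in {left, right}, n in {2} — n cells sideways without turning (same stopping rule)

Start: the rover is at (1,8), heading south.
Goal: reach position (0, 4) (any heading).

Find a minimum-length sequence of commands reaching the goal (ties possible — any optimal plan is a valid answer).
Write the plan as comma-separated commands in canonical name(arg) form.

start: at (1,8), heading south
t=1 strafe(right, 2) ⇒ at (0,8), heading south
t=2 move(4) ⇒ at (0,4), heading south
nothing shorter than 2 reaches the goal.

strafe(right, 2), move(4)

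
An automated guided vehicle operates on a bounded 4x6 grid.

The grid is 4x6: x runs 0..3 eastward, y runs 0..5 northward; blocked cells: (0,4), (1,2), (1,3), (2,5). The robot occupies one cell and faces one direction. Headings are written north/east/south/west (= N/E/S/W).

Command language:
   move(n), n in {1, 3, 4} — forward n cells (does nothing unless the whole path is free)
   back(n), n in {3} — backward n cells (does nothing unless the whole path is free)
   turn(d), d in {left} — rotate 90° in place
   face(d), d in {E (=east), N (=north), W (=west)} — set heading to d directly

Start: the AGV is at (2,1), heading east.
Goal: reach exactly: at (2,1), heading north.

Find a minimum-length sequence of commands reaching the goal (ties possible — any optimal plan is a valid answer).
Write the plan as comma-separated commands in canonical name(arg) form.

initial: at (2,1), heading east
1. turn(left) → at (2,1), heading north
nothing shorter than 1 reaches the goal.

turn(left)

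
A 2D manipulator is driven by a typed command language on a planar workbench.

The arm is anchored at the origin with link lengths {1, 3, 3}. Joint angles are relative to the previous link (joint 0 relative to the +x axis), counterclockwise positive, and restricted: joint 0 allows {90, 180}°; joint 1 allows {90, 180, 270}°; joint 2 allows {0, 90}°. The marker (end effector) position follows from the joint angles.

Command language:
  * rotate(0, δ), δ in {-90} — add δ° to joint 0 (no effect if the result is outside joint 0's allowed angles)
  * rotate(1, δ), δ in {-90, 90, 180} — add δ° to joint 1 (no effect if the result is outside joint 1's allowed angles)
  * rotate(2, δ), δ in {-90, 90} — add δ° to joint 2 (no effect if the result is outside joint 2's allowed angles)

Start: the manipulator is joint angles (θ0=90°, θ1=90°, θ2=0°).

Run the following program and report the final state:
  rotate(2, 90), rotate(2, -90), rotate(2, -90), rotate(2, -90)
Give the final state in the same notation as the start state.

from: joint angles (θ0=90°, θ1=90°, θ2=0°)
1. rotate(2, 90) → joint angles (θ0=90°, θ1=90°, θ2=90°)
2. rotate(2, -90) → joint angles (θ0=90°, θ1=90°, θ2=0°)
3. rotate(2, -90) → joint angles (θ0=90°, θ1=90°, θ2=0°)
4. rotate(2, -90) → joint angles (θ0=90°, θ1=90°, θ2=0°)

joint angles (θ0=90°, θ1=90°, θ2=0°)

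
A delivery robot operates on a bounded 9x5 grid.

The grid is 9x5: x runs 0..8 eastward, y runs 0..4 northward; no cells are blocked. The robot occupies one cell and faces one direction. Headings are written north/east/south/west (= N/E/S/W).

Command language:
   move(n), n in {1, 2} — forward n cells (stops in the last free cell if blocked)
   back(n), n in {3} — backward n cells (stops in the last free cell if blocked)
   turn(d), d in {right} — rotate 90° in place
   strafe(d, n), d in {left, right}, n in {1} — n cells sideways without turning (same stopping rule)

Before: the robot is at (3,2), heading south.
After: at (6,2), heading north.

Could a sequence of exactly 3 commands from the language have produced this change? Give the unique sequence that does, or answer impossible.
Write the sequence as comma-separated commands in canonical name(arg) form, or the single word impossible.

key: position moved to (6,2) AND the heading swung to N — translation plus rotation needed
t0: at (3,2), heading south
t=1 turn(right) ⇒ at (3,2), heading west
t=2 back(3) ⇒ at (6,2), heading west
t=3 turn(right) ⇒ at (6,2), heading north
no other 3-command option fits: unique.

turn(right), back(3), turn(right)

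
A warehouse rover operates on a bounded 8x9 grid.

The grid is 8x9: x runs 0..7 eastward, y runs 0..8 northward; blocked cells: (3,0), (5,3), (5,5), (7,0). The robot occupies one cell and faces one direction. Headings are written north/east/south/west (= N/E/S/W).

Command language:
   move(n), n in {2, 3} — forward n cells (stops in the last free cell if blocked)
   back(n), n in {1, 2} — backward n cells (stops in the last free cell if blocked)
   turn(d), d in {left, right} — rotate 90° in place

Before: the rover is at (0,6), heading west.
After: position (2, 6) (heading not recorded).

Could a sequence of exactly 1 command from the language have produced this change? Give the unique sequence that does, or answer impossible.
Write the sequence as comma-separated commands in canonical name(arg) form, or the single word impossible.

back(2)

t0: at (0,6), heading west
1. back(2) → at (2,6), heading west
all 6 alternatives checked — unique.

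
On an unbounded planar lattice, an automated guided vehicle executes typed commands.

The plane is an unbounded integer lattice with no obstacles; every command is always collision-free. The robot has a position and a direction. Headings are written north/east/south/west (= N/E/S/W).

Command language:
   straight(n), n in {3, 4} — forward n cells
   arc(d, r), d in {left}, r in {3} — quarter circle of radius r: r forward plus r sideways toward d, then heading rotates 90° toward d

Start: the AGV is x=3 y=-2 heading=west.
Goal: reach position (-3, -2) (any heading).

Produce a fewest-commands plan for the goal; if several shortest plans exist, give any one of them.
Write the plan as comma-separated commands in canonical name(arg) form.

initial: x=3 y=-2 heading=west
1. straight(3) → x=0 y=-2 heading=west
2. straight(3) → x=-3 y=-2 heading=west
shorter routes all fall short; 2 is best.

straight(3), straight(3)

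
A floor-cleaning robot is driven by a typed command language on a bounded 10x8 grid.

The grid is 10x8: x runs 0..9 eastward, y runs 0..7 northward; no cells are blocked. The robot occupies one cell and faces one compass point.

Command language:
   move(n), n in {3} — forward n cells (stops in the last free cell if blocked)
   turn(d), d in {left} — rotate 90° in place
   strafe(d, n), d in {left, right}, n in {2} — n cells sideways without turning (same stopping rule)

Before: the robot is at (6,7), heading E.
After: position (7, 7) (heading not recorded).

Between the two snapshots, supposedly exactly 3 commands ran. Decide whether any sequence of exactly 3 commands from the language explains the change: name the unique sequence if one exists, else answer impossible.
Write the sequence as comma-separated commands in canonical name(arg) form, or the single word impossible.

key: running strafe(left, 2) before move(3) would end elsewhere — order is forced
t0: at (6,7), heading E
step 1 (move(3)): at (9,7), heading E
step 2 (turn(left)): at (9,7), heading N
step 3 (strafe(left, 2)): at (7,7), heading N
no other 3-command option fits: unique.

move(3), turn(left), strafe(left, 2)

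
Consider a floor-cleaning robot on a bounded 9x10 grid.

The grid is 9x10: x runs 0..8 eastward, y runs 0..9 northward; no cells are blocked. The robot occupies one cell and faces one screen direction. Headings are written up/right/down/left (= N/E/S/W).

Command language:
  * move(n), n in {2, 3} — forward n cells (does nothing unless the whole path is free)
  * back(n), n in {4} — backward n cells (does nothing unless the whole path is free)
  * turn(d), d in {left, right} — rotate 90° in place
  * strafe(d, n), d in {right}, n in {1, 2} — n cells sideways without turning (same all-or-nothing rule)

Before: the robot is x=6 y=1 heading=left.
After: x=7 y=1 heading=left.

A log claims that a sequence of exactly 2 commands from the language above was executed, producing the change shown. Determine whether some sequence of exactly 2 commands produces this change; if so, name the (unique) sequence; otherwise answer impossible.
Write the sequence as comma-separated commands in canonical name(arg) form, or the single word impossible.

key: running back(4) before move(3) would end elsewhere — order is forced
from: x=6 y=1 heading=left
[1] after move(3): x=3 y=1 heading=left
[2] after back(4): x=7 y=1 heading=left
no rival 2-sequence matches.

move(3), back(4)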